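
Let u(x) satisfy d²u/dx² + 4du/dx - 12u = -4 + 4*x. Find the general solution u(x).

u = 2/9 - x/3 + C1*exp(-6*x) + C2*exp(2*x)

Characteristic equation r² + 4r - 12 = 0 factors as (r + 6)(r - 2) = 0, so r = -6, 2.
Hence u_h = C1*exp(-6*x) + C2*exp(2*x).
For the particular solution try u_p = A0 + A1*x. Substituting and matching coefficients of each power of x gives A0 = 2/9, A1 = -1/3, so u_p = 2/9 - x/3.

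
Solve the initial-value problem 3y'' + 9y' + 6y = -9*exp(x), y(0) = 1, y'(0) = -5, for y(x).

y = 3*exp(-2*x) - 3*exp(-x)/2 - exp(x)/2

Divide through by 3: y'' + 3y' + 2y = -3*exp(x).
Characteristic equation r² + 3r + 2 = 0 factors as (r + 1)(r + 2) = 0, so r = -1, -2.
Hence y_h = C1*exp(-x) + C2*exp(-2*x).
Try y_p = A*exp(x). Substituting into the equation and dividing by exp(x) gives A = -1/2, so y_p = -exp(x)/2.
General solution: y = -exp(x)/2 + C1*exp(-x) + C2*exp(-2*x).
Apply the initial conditions: y(0) = -1/2 + C1 + C2 = 1 and y'(0) = -1/2 - C1 - 2*C2 = -5. Solving gives C1 = -3/2, C2 = 3.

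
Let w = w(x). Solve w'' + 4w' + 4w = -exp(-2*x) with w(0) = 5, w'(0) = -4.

Characteristic equation r² + 4r + 4 = 0 has discriminant (4)² - 4·(4) = 0, so r = -2 is a repeated root.
Hence w_h = (C1 + C2*x)*exp(-2*x).
Since exp(-2*x) solves the homogeneous equation (r = -2 is a root of multiplicity 2), multiply the trial by x^2. Try w_p = A*x^2*exp(-2*x). Substituting into the equation and dividing by exp(-2*x) gives A = -1/2, so w_p = -x^2*exp(-2*x)/2.
General solution: w = C1*exp(-2*x) - x^2*exp(-2*x)/2 + C2*x*exp(-2*x).
Apply the initial conditions: w(0) = C1 = 5 and w'(0) = C2 - 2*C1 = -4. Solving gives C1 = 5, C2 = 6.

w = 5*exp(-2*x) + 6*x*exp(-2*x) - x**2*exp(-2*x)/2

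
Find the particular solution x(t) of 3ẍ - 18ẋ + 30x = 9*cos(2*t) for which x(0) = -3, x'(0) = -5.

x = -sin(2*t)/5 + cos(2*t)/10 - 31*cos(t)*exp(3*t)/10 + 47*exp(3*t)*sin(t)/10

Divide through by 3: x'' - 6x' + 10x = 3*cos(2*t).
Characteristic equation r² - 6r + 10 = 0 has discriminant (-6)² - 4·(10) = -4 < 0, so r = 3 ± i.
Hence x_h = C1*cos(t)*exp(3*t) + C2*exp(3*t)*sin(t).
Try x_p = A*cos(2*t) + B*sin(2*t). Substituting and equating the coefficients of cos(2t) and sin(2t) gives A = 1/10, B = -1/5, so x_p = -sin(2*t)/5 + cos(2*t)/10.
General solution: x = -sin(2*t)/5 + cos(2*t)/10 + C1*cos(t)*exp(3*t) + C2*exp(3*t)*sin(t).
Apply the initial conditions: x(0) = 1/10 + C1 = -3 and x'(0) = -2/5 + C2 + 3*C1 = -5. Solving gives C1 = -31/10, C2 = 47/10.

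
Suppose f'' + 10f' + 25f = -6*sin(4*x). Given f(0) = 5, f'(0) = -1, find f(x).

Characteristic equation r² + 10r + 25 = 0 has discriminant (10)² - 4·(25) = 0, so r = -5 is a repeated root.
Hence f_h = (C1 + C2*x)*exp(-5*x).
Try f_p = A*cos(4*x) + B*sin(4*x). Substituting and equating the coefficients of cos(4x) and sin(4x) gives A = 240/1681, B = -54/1681, so f_p = -54*sin(4*x)/1681 + 240*cos(4*x)/1681.
General solution: f = -54*sin(4*x)/1681 + 240*cos(4*x)/1681 + C1*exp(-5*x) + C2*x*exp(-5*x).
Apply the initial conditions: f(0) = 240/1681 + C1 = 5 and f'(0) = -216/1681 + C2 - 5*C1 = -1. Solving gives C1 = 8165/1681, C2 = 960/41.

f = -54*sin(4*x)/1681 + 240*cos(4*x)/1681 + 8165*exp(-5*x)/1681 + 960*x*exp(-5*x)/41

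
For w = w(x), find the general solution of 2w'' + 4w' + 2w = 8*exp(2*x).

Divide through by 2: w'' + 2w' + w = 4*exp(2*x).
Characteristic equation r² + 2r + 1 = 0 has discriminant (2)² - 4·(1) = 0, so r = -1 is a repeated root.
Hence w_h = (C1 + C2*x)*exp(-x).
Try w_p = A*exp(2*x). Substituting into the equation and dividing by exp(2*x) gives A = 4/9, so w_p = 4*exp(2*x)/9.

w = 4*exp(2*x)/9 + C1*exp(-x) + C2*x*exp(-x)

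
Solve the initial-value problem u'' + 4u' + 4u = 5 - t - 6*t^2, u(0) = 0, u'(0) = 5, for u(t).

u = -3/4 - 3*t**2/2 + 3*exp(-2*t)/4 + 11*t/4 + 15*t*exp(-2*t)/4

Characteristic equation r² + 4r + 4 = 0 has discriminant (4)² - 4·(4) = 0, so r = -2 is a repeated root.
Hence u_h = (C1 + C2*t)*exp(-2*t).
For the particular solution try u_p = A0 + A1*t + A2*t^2. Substituting and matching coefficients of each power of t gives A0 = -3/4, A1 = 11/4, A2 = -3/2, so u_p = -3/4 - 3*t^2/2 + 11*t/4.
General solution: u = -3/4 - 3*t^2/2 + 11*t/4 + C1*exp(-2*t) + C2*t*exp(-2*t).
Apply the initial conditions: u(0) = -3/4 + C1 = 0 and u'(0) = 11/4 + C2 - 2*C1 = 5. Solving gives C1 = 3/4, C2 = 15/4.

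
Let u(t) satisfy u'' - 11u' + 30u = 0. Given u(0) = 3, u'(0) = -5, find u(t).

Characteristic equation r² - 11r + 30 = 0 factors as (r - 5)(r - 6) = 0, so r = 5, 6.
Hence u_h = C1*exp(5*t) + C2*exp(6*t).
Apply the initial conditions: u(0) = C1 + C2 = 3 and u'(0) = 5*C1 + 6*C2 = -5. Solving gives C1 = 23, C2 = -20.

u = -20*exp(6*t) + 23*exp(5*t)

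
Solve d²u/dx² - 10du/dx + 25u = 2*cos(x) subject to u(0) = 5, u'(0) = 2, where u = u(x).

Characteristic equation r² - 10r + 25 = 0 has discriminant (-10)² - 4·(25) = 0, so r = 5 is a repeated root.
Hence u_h = (C1 + C2*x)*exp(5*x).
Try u_p = A*cos(x) + B*sin(x). Substituting and equating the coefficients of cos(x) and sin(x) gives A = 12/169, B = -5/169, so u_p = -5*sin(x)/169 + 12*cos(x)/169.
General solution: u = -5*sin(x)/169 + 12*cos(x)/169 + C1*exp(5*x) + C2*x*exp(5*x).
Apply the initial conditions: u(0) = 12/169 + C1 = 5 and u'(0) = -5/169 + C2 + 5*C1 = 2. Solving gives C1 = 833/169, C2 = -294/13.

u = -5*sin(x)/169 + 12*cos(x)/169 + 833*exp(5*x)/169 - 294*x*exp(5*x)/13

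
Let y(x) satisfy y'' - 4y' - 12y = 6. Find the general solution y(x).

Characteristic equation r² - 4r - 12 = 0 factors as (r - 6)(r + 2) = 0, so r = 6, -2.
Hence y_h = C1*exp(6*x) + C2*exp(-2*x).
For the particular solution try y_p = A0. Substituting and matching coefficients of each power of x gives A0 = -1/2, so y_p = -1/2.

y = -1/2 + C1*exp(6*x) + C2*exp(-2*x)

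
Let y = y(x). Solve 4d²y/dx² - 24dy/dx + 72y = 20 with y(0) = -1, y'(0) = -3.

y = 5/18 - 23*cos(3*x)*exp(3*x)/18 + 5*exp(3*x)*sin(3*x)/18

Divide through by 4: y'' - 6y' + 18y = 5.
Characteristic equation r² - 6r + 18 = 0 has discriminant (-6)² - 4·(18) = -36 < 0, so r = 3 ± 3i.
Hence y_h = C1*cos(3*x)*exp(3*x) + C2*exp(3*x)*sin(3*x).
For the particular solution try y_p = A0. Substituting and matching coefficients of each power of x gives A0 = 5/18, so y_p = 5/18.
General solution: y = 5/18 + C1*cos(3*x)*exp(3*x) + C2*exp(3*x)*sin(3*x).
Apply the initial conditions: y(0) = 5/18 + C1 = -1 and y'(0) = 3*C1 + 3*C2 = -3. Solving gives C1 = -23/18, C2 = 5/18.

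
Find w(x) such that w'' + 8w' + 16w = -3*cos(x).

w = -45*cos(x)/289 - 24*sin(x)/289 + C1*exp(-4*x) + C2*x*exp(-4*x)

Characteristic equation r² + 8r + 16 = 0 has discriminant (8)² - 4·(16) = 0, so r = -4 is a repeated root.
Hence w_h = (C1 + C2*x)*exp(-4*x).
Try w_p = A*cos(x) + B*sin(x). Substituting and equating the coefficients of cos(x) and sin(x) gives A = -45/289, B = -24/289, so w_p = -45*cos(x)/289 - 24*sin(x)/289.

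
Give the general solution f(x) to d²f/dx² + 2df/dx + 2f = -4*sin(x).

f = -4*sin(x)/5 + 8*cos(x)/5 + C1*cos(x)*exp(-x) + C2*exp(-x)*sin(x)

Characteristic equation r² + 2r + 2 = 0 has discriminant (2)² - 4·(2) = -4 < 0, so r = -1 ± i.
Hence f_h = C1*cos(x)*exp(-x) + C2*exp(-x)*sin(x).
Try f_p = A*cos(x) + B*sin(x). Substituting and equating the coefficients of cos(x) and sin(x) gives A = 8/5, B = -4/5, so f_p = -4*sin(x)/5 + 8*cos(x)/5.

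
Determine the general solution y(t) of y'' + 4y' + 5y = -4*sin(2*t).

Characteristic equation r² + 4r + 5 = 0 has discriminant (4)² - 4·(5) = -4 < 0, so r = -2 ± i.
Hence y_h = C1*cos(t)*exp(-2*t) + C2*exp(-2*t)*sin(t).
Try y_p = A*cos(2*t) + B*sin(2*t). Substituting and equating the coefficients of cos(2t) and sin(2t) gives A = 32/65, B = -4/65, so y_p = -4*sin(2*t)/65 + 32*cos(2*t)/65.

y = -4*sin(2*t)/65 + 32*cos(2*t)/65 + C1*cos(t)*exp(-2*t) + C2*exp(-2*t)*sin(t)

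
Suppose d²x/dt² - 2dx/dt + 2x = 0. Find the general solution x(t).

x = C1*cos(t)*exp(t) + C2*exp(t)*sin(t)

Characteristic equation r² - 2r + 2 = 0 has discriminant (-2)² - 4·(2) = -4 < 0, so r = 1 ± i.
Hence x_h = C1*cos(t)*exp(t) + C2*exp(t)*sin(t).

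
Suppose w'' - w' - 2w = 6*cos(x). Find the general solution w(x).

Characteristic equation r² - r - 2 = 0 factors as (r + 1)(r - 2) = 0, so r = -1, 2.
Hence w_h = C1*exp(-x) + C2*exp(2*x).
Try w_p = A*cos(x) + B*sin(x). Substituting and equating the coefficients of cos(x) and sin(x) gives A = -9/5, B = -3/5, so w_p = -9*cos(x)/5 - 3*sin(x)/5.

w = -9*cos(x)/5 - 3*sin(x)/5 + C1*exp(-x) + C2*exp(2*x)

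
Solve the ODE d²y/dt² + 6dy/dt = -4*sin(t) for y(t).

y = C2 + 4*sin(t)/37 + 24*cos(t)/37 + C1*exp(-6*t)

Characteristic equation r² + 6r = 0 factors as (r + 6)r = 0, so r = -6, 0.
Hence y_h = C1*exp(-6*t) + C2.
Try y_p = A*cos(t) + B*sin(t). Substituting and equating the coefficients of cos(t) and sin(t) gives A = 24/37, B = 4/37, so y_p = 4*sin(t)/37 + 24*cos(t)/37.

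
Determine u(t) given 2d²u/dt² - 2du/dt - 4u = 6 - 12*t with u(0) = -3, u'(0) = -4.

Divide through by 2: u'' - u' - 2u = 3 - 6*t.
Characteristic equation r² - r - 2 = 0 factors as (r + 1)(r - 2) = 0, so r = -1, 2.
Hence u_h = C1*exp(-t) + C2*exp(2*t).
For the particular solution try u_p = A0 + A1*t. Substituting and matching coefficients of each power of t gives A0 = -3, A1 = 3, so u_p = -3 + 3*t.
General solution: u = -3 + 3*t + C1*exp(-t) + C2*exp(2*t).
Apply the initial conditions: u(0) = -3 + C1 + C2 = -3 and u'(0) = 3 - C1 + 2*C2 = -4. Solving gives C1 = 7/3, C2 = -7/3.

u = -3 + 3*t - 7*exp(2*t)/3 + 7*exp(-t)/3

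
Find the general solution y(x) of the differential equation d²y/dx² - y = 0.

y = C1*exp(-x) + C2*exp(x)

Characteristic equation r² - 1 = 0 factors as (r + 1)(r - 1) = 0, so r = -1, 1.
Hence y_h = C1*exp(-x) + C2*exp(x).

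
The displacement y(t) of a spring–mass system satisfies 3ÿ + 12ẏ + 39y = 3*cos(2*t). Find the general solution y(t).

y = 8*sin(2*t)/145 + 9*cos(2*t)/145 + C1*cos(3*t)*exp(-2*t) + C2*exp(-2*t)*sin(3*t)

Divide through by 3: y'' + 4y' + 13y = cos(2*t).
Characteristic equation r² + 4r + 13 = 0 has discriminant (4)² - 4·(13) = -36 < 0, so r = -2 ± 3i.
Hence y_h = C1*cos(3*t)*exp(-2*t) + C2*exp(-2*t)*sin(3*t).
Try y_p = A*cos(2*t) + B*sin(2*t). Substituting and equating the coefficients of cos(2t) and sin(2t) gives A = 9/145, B = 8/145, so y_p = 8*sin(2*t)/145 + 9*cos(2*t)/145.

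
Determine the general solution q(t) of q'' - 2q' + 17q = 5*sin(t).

q = cos(t)/26 + 4*sin(t)/13 + C1*cos(4*t)*exp(t) + C2*exp(t)*sin(4*t)

Characteristic equation r² - 2r + 17 = 0 has discriminant (-2)² - 4·(17) = -64 < 0, so r = 1 ± 4i.
Hence q_h = C1*cos(4*t)*exp(t) + C2*exp(t)*sin(4*t).
Try q_p = A*cos(t) + B*sin(t). Substituting and equating the coefficients of cos(t) and sin(t) gives A = 1/26, B = 4/13, so q_p = cos(t)/26 + 4*sin(t)/13.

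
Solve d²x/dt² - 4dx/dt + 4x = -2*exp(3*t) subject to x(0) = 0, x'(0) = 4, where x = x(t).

Characteristic equation r² - 4r + 4 = 0 has discriminant (-4)² - 4·(4) = 0, so r = 2 is a repeated root.
Hence x_h = (C1 + C2*t)*exp(2*t).
Try x_p = A*exp(3*t). Substituting into the equation and dividing by exp(3*t) gives A = -2, so x_p = -2*exp(3*t).
General solution: x = -2*exp(3*t) + C1*exp(2*t) + C2*t*exp(2*t).
Apply the initial conditions: x(0) = -2 + C1 = 0 and x'(0) = -6 + C2 + 2*C1 = 4. Solving gives C1 = 2, C2 = 6.

x = -2*exp(3*t) + 2*exp(2*t) + 6*t*exp(2*t)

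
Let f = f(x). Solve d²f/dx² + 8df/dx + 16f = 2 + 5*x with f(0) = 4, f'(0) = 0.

f = -1/32 + 5*x/16 + 129*exp(-4*x)/32 + 253*x*exp(-4*x)/16

Characteristic equation r² + 8r + 16 = 0 has discriminant (8)² - 4·(16) = 0, so r = -4 is a repeated root.
Hence f_h = (C1 + C2*x)*exp(-4*x).
For the particular solution try f_p = A0 + A1*x. Substituting and matching coefficients of each power of x gives A0 = -1/32, A1 = 5/16, so f_p = -1/32 + 5*x/16.
General solution: f = -1/32 + 5*x/16 + C1*exp(-4*x) + C2*x*exp(-4*x).
Apply the initial conditions: f(0) = -1/32 + C1 = 4 and f'(0) = 5/16 + C2 - 4*C1 = 0. Solving gives C1 = 129/32, C2 = 253/16.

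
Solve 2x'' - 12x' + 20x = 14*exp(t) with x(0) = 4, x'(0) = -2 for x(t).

x = 7*exp(t)/5 - 56*exp(3*t)*sin(t)/5 + 13*cos(t)*exp(3*t)/5

Divide through by 2: x'' - 6x' + 10x = 7*exp(t).
Characteristic equation r² - 6r + 10 = 0 has discriminant (-6)² - 4·(10) = -4 < 0, so r = 3 ± i.
Hence x_h = C1*cos(t)*exp(3*t) + C2*exp(3*t)*sin(t).
Try x_p = A*exp(t). Substituting into the equation and dividing by exp(t) gives A = 7/5, so x_p = 7*exp(t)/5.
General solution: x = 7*exp(t)/5 + C1*cos(t)*exp(3*t) + C2*exp(3*t)*sin(t).
Apply the initial conditions: x(0) = 7/5 + C1 = 4 and x'(0) = 7/5 + C2 + 3*C1 = -2. Solving gives C1 = 13/5, C2 = -56/5.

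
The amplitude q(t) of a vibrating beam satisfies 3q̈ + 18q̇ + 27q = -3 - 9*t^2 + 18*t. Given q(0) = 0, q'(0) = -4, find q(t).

q = -7/9 - t**2/3 + 7*exp(-3*t)/9 + 10*t/9 - 25*t*exp(-3*t)/9

Divide through by 3: q'' + 6q' + 9q = -1 - 3*t^2 + 6*t.
Characteristic equation r² + 6r + 9 = 0 has discriminant (6)² - 4·(9) = 0, so r = -3 is a repeated root.
Hence q_h = (C1 + C2*t)*exp(-3*t).
For the particular solution try q_p = A0 + A1*t + A2*t^2. Substituting and matching coefficients of each power of t gives A0 = -7/9, A1 = 10/9, A2 = -1/3, so q_p = -7/9 - t^2/3 + 10*t/9.
General solution: q = -7/9 - t^2/3 + 10*t/9 + C1*exp(-3*t) + C2*t*exp(-3*t).
Apply the initial conditions: q(0) = -7/9 + C1 = 0 and q'(0) = 10/9 + C2 - 3*C1 = -4. Solving gives C1 = 7/9, C2 = -25/9.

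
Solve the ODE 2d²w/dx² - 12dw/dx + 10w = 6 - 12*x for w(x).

w = -21/25 - 6*x/5 + C1*exp(5*x) + C2*exp(x)

Divide through by 2: w'' - 6w' + 5w = 3 - 6*x.
Characteristic equation r² - 6r + 5 = 0 factors as (r - 5)(r - 1) = 0, so r = 5, 1.
Hence w_h = C1*exp(5*x) + C2*exp(x).
For the particular solution try w_p = A0 + A1*x. Substituting and matching coefficients of each power of x gives A0 = -21/25, A1 = -6/5, so w_p = -21/25 - 6*x/5.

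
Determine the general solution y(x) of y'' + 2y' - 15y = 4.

y = -4/15 + C1*exp(3*x) + C2*exp(-5*x)

Characteristic equation r² + 2r - 15 = 0 factors as (r - 3)(r + 5) = 0, so r = 3, -5.
Hence y_h = C1*exp(3*x) + C2*exp(-5*x).
For the particular solution try y_p = A0. Substituting and matching coefficients of each power of x gives A0 = -4/15, so y_p = -4/15.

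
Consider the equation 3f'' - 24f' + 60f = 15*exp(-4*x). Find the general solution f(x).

f = 5*exp(-4*x)/68 + C1*cos(2*x)*exp(4*x) + C2*exp(4*x)*sin(2*x)

Divide through by 3: f'' - 8f' + 20f = 5*exp(-4*x).
Characteristic equation r² - 8r + 20 = 0 has discriminant (-8)² - 4·(20) = -16 < 0, so r = 4 ± 2i.
Hence f_h = C1*cos(2*x)*exp(4*x) + C2*exp(4*x)*sin(2*x).
Try f_p = A*exp(-4*x). Substituting into the equation and dividing by exp(-4*x) gives A = 5/68, so f_p = 5*exp(-4*x)/68.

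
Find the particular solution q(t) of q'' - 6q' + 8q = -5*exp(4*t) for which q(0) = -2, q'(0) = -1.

q = -19*exp(2*t)/4 + 11*exp(4*t)/4 - 5*t*exp(4*t)/2

Characteristic equation r² - 6r + 8 = 0 factors as (r - 4)(r - 2) = 0, so r = 4, 2.
Hence q_h = C1*exp(4*t) + C2*exp(2*t).
Since exp(4*t) solves the homogeneous equation (r = 4 is a root of multiplicity 1), multiply the trial by t. Try q_p = A*t*exp(4*t). Substituting into the equation and dividing by exp(4*t) gives A = -5/2, so q_p = -5*t*exp(4*t)/2.
General solution: q = C1*exp(4*t) + C2*exp(2*t) - 5*t*exp(4*t)/2.
Apply the initial conditions: q(0) = C1 + C2 = -2 and q'(0) = -5/2 + 2*C2 + 4*C1 = -1. Solving gives C1 = 11/4, C2 = -19/4.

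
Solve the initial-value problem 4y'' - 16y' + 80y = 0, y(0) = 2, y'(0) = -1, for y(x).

Divide through by 4: y'' - 4y' + 20y = 0.
Characteristic equation r² - 4r + 20 = 0 has discriminant (-4)² - 4·(20) = -64 < 0, so r = 2 ± 4i.
Hence y_h = C1*cos(4*x)*exp(2*x) + C2*exp(2*x)*sin(4*x).
Apply the initial conditions: y(0) = C1 = 2 and y'(0) = 2*C1 + 4*C2 = -1. Solving gives C1 = 2, C2 = -5/4.

y = 2*cos(4*x)*exp(2*x) - 5*exp(2*x)*sin(4*x)/4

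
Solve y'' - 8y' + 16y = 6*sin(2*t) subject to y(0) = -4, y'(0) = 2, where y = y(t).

y = -106*exp(4*t)/25 + 6*cos(2*t)/25 + 9*sin(2*t)/50 + 93*t*exp(4*t)/5

Characteristic equation r² - 8r + 16 = 0 has discriminant (-8)² - 4·(16) = 0, so r = 4 is a repeated root.
Hence y_h = (C1 + C2*t)*exp(4*t).
Try y_p = A*cos(2*t) + B*sin(2*t). Substituting and equating the coefficients of cos(2t) and sin(2t) gives A = 6/25, B = 9/50, so y_p = 6*cos(2*t)/25 + 9*sin(2*t)/50.
General solution: y = 6*cos(2*t)/25 + 9*sin(2*t)/50 + C1*exp(4*t) + C2*t*exp(4*t).
Apply the initial conditions: y(0) = 6/25 + C1 = -4 and y'(0) = 9/25 + C2 + 4*C1 = 2. Solving gives C1 = -106/25, C2 = 93/5.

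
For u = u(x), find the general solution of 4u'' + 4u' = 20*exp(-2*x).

u = C2 + 5*exp(-2*x)/2 + C1*exp(-x)

Divide through by 4: u'' + u' = 5*exp(-2*x).
Characteristic equation r² + r = 0 factors as (r + 1)r = 0, so r = -1, 0.
Hence u_h = C1*exp(-x) + C2.
Try u_p = A*exp(-2*x). Substituting into the equation and dividing by exp(-2*x) gives A = 5/2, so u_p = 5*exp(-2*x)/2.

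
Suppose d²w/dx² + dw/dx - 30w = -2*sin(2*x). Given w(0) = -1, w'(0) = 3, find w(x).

w = -91*exp(5*x)/319 - 79*exp(-6*x)/110 + cos(2*x)/290 + 17*sin(2*x)/290

Characteristic equation r² + r - 30 = 0 factors as (r - 5)(r + 6) = 0, so r = 5, -6.
Hence w_h = C1*exp(5*x) + C2*exp(-6*x).
Try w_p = A*cos(2*x) + B*sin(2*x). Substituting and equating the coefficients of cos(2x) and sin(2x) gives A = 1/290, B = 17/290, so w_p = cos(2*x)/290 + 17*sin(2*x)/290.
General solution: w = cos(2*x)/290 + 17*sin(2*x)/290 + C1*exp(5*x) + C2*exp(-6*x).
Apply the initial conditions: w(0) = 1/290 + C1 + C2 = -1 and w'(0) = 17/145 - 6*C2 + 5*C1 = 3. Solving gives C1 = -91/319, C2 = -79/110.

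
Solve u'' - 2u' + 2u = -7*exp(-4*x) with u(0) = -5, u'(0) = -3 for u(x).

u = -7*exp(-4*x)/26 - 123*cos(x)*exp(x)/26 + 17*exp(x)*sin(x)/26

Characteristic equation r² - 2r + 2 = 0 has discriminant (-2)² - 4·(2) = -4 < 0, so r = 1 ± i.
Hence u_h = C1*cos(x)*exp(x) + C2*exp(x)*sin(x).
Try u_p = A*exp(-4*x). Substituting into the equation and dividing by exp(-4*x) gives A = -7/26, so u_p = -7*exp(-4*x)/26.
General solution: u = -7*exp(-4*x)/26 + C1*cos(x)*exp(x) + C2*exp(x)*sin(x).
Apply the initial conditions: u(0) = -7/26 + C1 = -5 and u'(0) = 14/13 + C1 + C2 = -3. Solving gives C1 = -123/26, C2 = 17/26.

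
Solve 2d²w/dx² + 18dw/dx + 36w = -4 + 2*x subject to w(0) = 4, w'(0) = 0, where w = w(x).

w = -5/36 - 445*exp(-6*x)/108 + x/18 + 223*exp(-3*x)/27

Divide through by 2: w'' + 9w' + 18w = -2 + x.
Characteristic equation r² + 9r + 18 = 0 factors as (r + 3)(r + 6) = 0, so r = -3, -6.
Hence w_h = C1*exp(-3*x) + C2*exp(-6*x).
For the particular solution try w_p = A0 + A1*x. Substituting and matching coefficients of each power of x gives A0 = -5/36, A1 = 1/18, so w_p = -5/36 + x/18.
General solution: w = -5/36 + x/18 + C1*exp(-3*x) + C2*exp(-6*x).
Apply the initial conditions: w(0) = -5/36 + C1 + C2 = 4 and w'(0) = 1/18 - 6*C2 - 3*C1 = 0. Solving gives C1 = 223/27, C2 = -445/108.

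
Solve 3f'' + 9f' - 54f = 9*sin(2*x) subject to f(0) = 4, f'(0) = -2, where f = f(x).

f = -33*sin(2*x)/260 - 9*cos(2*x)/260 + 277*exp(-6*x)/180 + 292*exp(3*x)/117

Divide through by 3: f'' + 3f' - 18f = 3*sin(2*x).
Characteristic equation r² + 3r - 18 = 0 factors as (r - 3)(r + 6) = 0, so r = 3, -6.
Hence f_h = C1*exp(3*x) + C2*exp(-6*x).
Try f_p = A*cos(2*x) + B*sin(2*x). Substituting and equating the coefficients of cos(2x) and sin(2x) gives A = -9/260, B = -33/260, so f_p = -33*sin(2*x)/260 - 9*cos(2*x)/260.
General solution: f = -33*sin(2*x)/260 - 9*cos(2*x)/260 + C1*exp(3*x) + C2*exp(-6*x).
Apply the initial conditions: f(0) = -9/260 + C1 + C2 = 4 and f'(0) = -33/130 - 6*C2 + 3*C1 = -2. Solving gives C1 = 292/117, C2 = 277/180.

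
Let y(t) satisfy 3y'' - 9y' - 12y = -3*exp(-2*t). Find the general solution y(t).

y = -exp(-2*t)/6 + C1*exp(4*t) + C2*exp(-t)

Divide through by 3: y'' - 3y' - 4y = -exp(-2*t).
Characteristic equation r² - 3r - 4 = 0 factors as (r - 4)(r + 1) = 0, so r = 4, -1.
Hence y_h = C1*exp(4*t) + C2*exp(-t).
Try y_p = A*exp(-2*t). Substituting into the equation and dividing by exp(-2*t) gives A = -1/6, so y_p = -exp(-2*t)/6.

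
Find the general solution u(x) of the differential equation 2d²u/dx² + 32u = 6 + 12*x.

Divide through by 2: u'' + 16u = 3 + 6*x.
Characteristic equation r² + 16 = 0 has discriminant (0)² - 4·(16) = -64 < 0, so r = ± 4i.
Hence u_h = C1*cos(4*x) + C2*sin(4*x).
For the particular solution try u_p = A0 + A1*x. Substituting and matching coefficients of each power of x gives A0 = 3/16, A1 = 3/8, so u_p = 3/16 + 3*x/8.

u = 3/16 + 3*x/8 + C1*cos(4*x) + C2*sin(4*x)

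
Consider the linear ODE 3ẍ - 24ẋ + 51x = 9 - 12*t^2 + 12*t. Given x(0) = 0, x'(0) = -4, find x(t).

Divide through by 3: x'' - 8x' + 17x = 3 - 4*t^2 + 4*t.
Characteristic equation r² - 8r + 17 = 0 has discriminant (-8)² - 4·(17) = -4 < 0, so r = 4 ± i.
Hence x_h = C1*cos(t)*exp(4*t) + C2*exp(4*t)*sin(t).
For the particular solution try x_p = A0 + A1*t + A2*t^2. Substituting and matching coefficients of each power of t gives A0 = 1035/4913, A1 = 4/289, A2 = -4/17, so x_p = 1035/4913 - 4*t^2/17 + 4*t/289.
General solution: x = 1035/4913 - 4*t^2/17 + 4*t/289 + C1*cos(t)*exp(4*t) + C2*exp(4*t)*sin(t).
Apply the initial conditions: x(0) = 1035/4913 + C1 = 0 and x'(0) = 4/289 + C2 + 4*C1 = -4. Solving gives C1 = -1035/4913, C2 = -15580/4913.

x = 1035/4913 - 4*t**2/17 + 4*t/289 - 15580*exp(4*t)*sin(t)/4913 - 1035*cos(t)*exp(4*t)/4913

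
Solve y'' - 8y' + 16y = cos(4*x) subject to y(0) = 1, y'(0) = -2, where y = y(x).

y = -sin(4*x)/32 - 47*x*exp(4*x)/8 + exp(4*x)

Characteristic equation r² - 8r + 16 = 0 has discriminant (-8)² - 4·(16) = 0, so r = 4 is a repeated root.
Hence y_h = (C1 + C2*x)*exp(4*x).
Try y_p = A*cos(4*x) + B*sin(4*x). Substituting and equating the coefficients of cos(4x) and sin(4x) gives A = 0, B = -1/32, so y_p = -sin(4*x)/32.
General solution: y = -sin(4*x)/32 + C1*exp(4*x) + C2*x*exp(4*x).
Apply the initial conditions: y(0) = C1 = 1 and y'(0) = -1/8 + C2 + 4*C1 = -2. Solving gives C1 = 1, C2 = -47/8.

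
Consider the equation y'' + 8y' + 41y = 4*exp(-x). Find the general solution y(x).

Characteristic equation r² + 8r + 41 = 0 has discriminant (8)² - 4·(41) = -100 < 0, so r = -4 ± 5i.
Hence y_h = C1*cos(5*x)*exp(-4*x) + C2*exp(-4*x)*sin(5*x).
Try y_p = A*exp(-x). Substituting into the equation and dividing by exp(-x) gives A = 2/17, so y_p = 2*exp(-x)/17.

y = 2*exp(-x)/17 + C1*cos(5*x)*exp(-4*x) + C2*exp(-4*x)*sin(5*x)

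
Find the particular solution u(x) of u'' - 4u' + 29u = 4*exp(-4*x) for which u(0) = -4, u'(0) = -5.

u = 4*exp(-4*x)/61 - 248*cos(5*x)*exp(2*x)/61 + 207*exp(2*x)*sin(5*x)/305

Characteristic equation r² - 4r + 29 = 0 has discriminant (-4)² - 4·(29) = -100 < 0, so r = 2 ± 5i.
Hence u_h = C1*cos(5*x)*exp(2*x) + C2*exp(2*x)*sin(5*x).
Try u_p = A*exp(-4*x). Substituting into the equation and dividing by exp(-4*x) gives A = 4/61, so u_p = 4*exp(-4*x)/61.
General solution: u = 4*exp(-4*x)/61 + C1*cos(5*x)*exp(2*x) + C2*exp(2*x)*sin(5*x).
Apply the initial conditions: u(0) = 4/61 + C1 = -4 and u'(0) = -16/61 + 2*C1 + 5*C2 = -5. Solving gives C1 = -248/61, C2 = 207/305.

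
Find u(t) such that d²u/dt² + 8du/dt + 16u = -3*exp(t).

u = -3*exp(t)/25 + C1*exp(-4*t) + C2*t*exp(-4*t)

Characteristic equation r² + 8r + 16 = 0 has discriminant (8)² - 4·(16) = 0, so r = -4 is a repeated root.
Hence u_h = (C1 + C2*t)*exp(-4*t).
Try u_p = A*exp(t). Substituting into the equation and dividing by exp(t) gives A = -3/25, so u_p = -3*exp(t)/25.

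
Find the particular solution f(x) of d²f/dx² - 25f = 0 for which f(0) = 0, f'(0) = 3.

f = -3*exp(-5*x)/10 + 3*exp(5*x)/10

Characteristic equation r² - 25 = 0 factors as (r - 5)(r + 5) = 0, so r = 5, -5.
Hence f_h = C1*exp(5*x) + C2*exp(-5*x).
Apply the initial conditions: f(0) = C1 + C2 = 0 and f'(0) = -5*C2 + 5*C1 = 3. Solving gives C1 = 3/10, C2 = -3/10.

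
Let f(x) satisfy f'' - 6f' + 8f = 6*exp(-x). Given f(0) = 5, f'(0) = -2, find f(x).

f = 10*exp(2*x) - 27*exp(4*x)/5 + 2*exp(-x)/5

Characteristic equation r² - 6r + 8 = 0 factors as (r - 4)(r - 2) = 0, so r = 4, 2.
Hence f_h = C1*exp(4*x) + C2*exp(2*x).
Try f_p = A*exp(-x). Substituting into the equation and dividing by exp(-x) gives A = 2/5, so f_p = 2*exp(-x)/5.
General solution: f = 2*exp(-x)/5 + C1*exp(4*x) + C2*exp(2*x).
Apply the initial conditions: f(0) = 2/5 + C1 + C2 = 5 and f'(0) = -2/5 + 2*C2 + 4*C1 = -2. Solving gives C1 = -27/5, C2 = 10.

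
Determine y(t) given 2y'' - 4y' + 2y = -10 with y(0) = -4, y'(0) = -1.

Divide through by 2: y'' - 2y' + y = -5.
Characteristic equation r² - 2r + 1 = 0 has discriminant (-2)² - 4·(1) = 0, so r = 1 is a repeated root.
Hence y_h = (C1 + C2*t)*exp(t).
For the particular solution try y_p = A0. Substituting and matching coefficients of each power of t gives A0 = -5, so y_p = -5.
General solution: y = -5 + C1*exp(t) + C2*t*exp(t).
Apply the initial conditions: y(0) = -5 + C1 = -4 and y'(0) = C1 + C2 = -1. Solving gives C1 = 1, C2 = -2.

y = -5 - 2*t*exp(t) + exp(t)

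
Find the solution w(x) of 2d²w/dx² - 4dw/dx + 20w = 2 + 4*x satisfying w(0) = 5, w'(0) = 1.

Divide through by 2: w'' - 2w' + 10w = 1 + 2*x.
Characteristic equation r² - 2r + 10 = 0 has discriminant (-2)² - 4·(10) = -36 < 0, so r = 1 ± 3i.
Hence w_h = C1*cos(3*x)*exp(x) + C2*exp(x)*sin(3*x).
For the particular solution try w_p = A0 + A1*x. Substituting and matching coefficients of each power of x gives A0 = 7/50, A1 = 1/5, so w_p = 7/50 + x/5.
General solution: w = 7/50 + x/5 + C1*cos(3*x)*exp(x) + C2*exp(x)*sin(3*x).
Apply the initial conditions: w(0) = 7/50 + C1 = 5 and w'(0) = 1/5 + C1 + 3*C2 = 1. Solving gives C1 = 243/50, C2 = -203/150.

w = 7/50 + x/5 - 203*exp(x)*sin(3*x)/150 + 243*cos(3*x)*exp(x)/50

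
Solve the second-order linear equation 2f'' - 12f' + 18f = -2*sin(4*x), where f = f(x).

f = -24*cos(4*x)/625 + 7*sin(4*x)/625 + C1*exp(3*x) + C2*x*exp(3*x)

Divide through by 2: f'' - 6f' + 9f = -sin(4*x).
Characteristic equation r² - 6r + 9 = 0 has discriminant (-6)² - 4·(9) = 0, so r = 3 is a repeated root.
Hence f_h = (C1 + C2*x)*exp(3*x).
Try f_p = A*cos(4*x) + B*sin(4*x). Substituting and equating the coefficients of cos(4x) and sin(4x) gives A = -24/625, B = 7/625, so f_p = -24*cos(4*x)/625 + 7*sin(4*x)/625.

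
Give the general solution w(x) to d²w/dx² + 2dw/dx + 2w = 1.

Characteristic equation r² + 2r + 2 = 0 has discriminant (2)² - 4·(2) = -4 < 0, so r = -1 ± i.
Hence w_h = C1*cos(x)*exp(-x) + C2*exp(-x)*sin(x).
For the particular solution try w_p = A0. Substituting and matching coefficients of each power of x gives A0 = 1/2, so w_p = 1/2.

w = 1/2 + C1*cos(x)*exp(-x) + C2*exp(-x)*sin(x)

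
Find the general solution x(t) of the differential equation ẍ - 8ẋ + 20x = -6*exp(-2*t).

x = -3*exp(-2*t)/20 + C1*cos(2*t)*exp(4*t) + C2*exp(4*t)*sin(2*t)

Characteristic equation r² - 8r + 20 = 0 has discriminant (-8)² - 4·(20) = -16 < 0, so r = 4 ± 2i.
Hence x_h = C1*cos(2*t)*exp(4*t) + C2*exp(4*t)*sin(2*t).
Try x_p = A*exp(-2*t). Substituting into the equation and dividing by exp(-2*t) gives A = -3/20, so x_p = -3*exp(-2*t)/20.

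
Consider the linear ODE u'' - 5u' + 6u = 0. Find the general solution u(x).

Characteristic equation r² - 5r + 6 = 0 factors as (r - 2)(r - 3) = 0, so r = 2, 3.
Hence u_h = C1*exp(2*x) + C2*exp(3*x).

u = C1*exp(2*x) + C2*exp(3*x)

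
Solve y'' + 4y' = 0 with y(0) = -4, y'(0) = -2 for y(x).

Characteristic equation r² + 4r = 0 factors as (r + 4)r = 0, so r = -4, 0.
Hence y_h = C1*exp(-4*x) + C2.
Apply the initial conditions: y(0) = C1 + C2 = -4 and y'(0) = -4*C1 = -2. Solving gives C1 = 1/2, C2 = -9/2.

y = -9/2 + exp(-4*x)/2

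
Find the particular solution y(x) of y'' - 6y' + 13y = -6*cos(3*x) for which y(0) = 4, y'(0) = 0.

y = -6*cos(3*x)/85 + 27*sin(3*x)/85 - 1119*exp(3*x)*sin(2*x)/170 + 346*cos(2*x)*exp(3*x)/85

Characteristic equation r² - 6r + 13 = 0 has discriminant (-6)² - 4·(13) = -16 < 0, so r = 3 ± 2i.
Hence y_h = C1*cos(2*x)*exp(3*x) + C2*exp(3*x)*sin(2*x).
Try y_p = A*cos(3*x) + B*sin(3*x). Substituting and equating the coefficients of cos(3x) and sin(3x) gives A = -6/85, B = 27/85, so y_p = -6*cos(3*x)/85 + 27*sin(3*x)/85.
General solution: y = -6*cos(3*x)/85 + 27*sin(3*x)/85 + C1*cos(2*x)*exp(3*x) + C2*exp(3*x)*sin(2*x).
Apply the initial conditions: y(0) = -6/85 + C1 = 4 and y'(0) = 81/85 + 2*C2 + 3*C1 = 0. Solving gives C1 = 346/85, C2 = -1119/170.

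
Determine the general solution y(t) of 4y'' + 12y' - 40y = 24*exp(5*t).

Divide through by 4: y'' + 3y' - 10y = 6*exp(5*t).
Characteristic equation r² + 3r - 10 = 0 factors as (r + 5)(r - 2) = 0, so r = -5, 2.
Hence y_h = C1*exp(-5*t) + C2*exp(2*t).
Try y_p = A*exp(5*t). Substituting into the equation and dividing by exp(5*t) gives A = 1/5, so y_p = exp(5*t)/5.

y = exp(5*t)/5 + C1*exp(-5*t) + C2*exp(2*t)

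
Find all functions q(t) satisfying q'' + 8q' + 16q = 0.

q = C1*exp(-4*t) + C2*t*exp(-4*t)

Characteristic equation r² + 8r + 16 = 0 has discriminant (8)² - 4·(16) = 0, so r = -4 is a repeated root.
Hence q_h = (C1 + C2*t)*exp(-4*t).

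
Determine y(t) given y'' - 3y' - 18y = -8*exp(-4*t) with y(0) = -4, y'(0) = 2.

y = -2*exp(-3*t) - 6*exp(6*t)/5 - 4*exp(-4*t)/5

Characteristic equation r² - 3r - 18 = 0 factors as (r - 6)(r + 3) = 0, so r = 6, -3.
Hence y_h = C1*exp(6*t) + C2*exp(-3*t).
Try y_p = A*exp(-4*t). Substituting into the equation and dividing by exp(-4*t) gives A = -4/5, so y_p = -4*exp(-4*t)/5.
General solution: y = -4*exp(-4*t)/5 + C1*exp(6*t) + C2*exp(-3*t).
Apply the initial conditions: y(0) = -4/5 + C1 + C2 = -4 and y'(0) = 16/5 - 3*C2 + 6*C1 = 2. Solving gives C1 = -6/5, C2 = -2.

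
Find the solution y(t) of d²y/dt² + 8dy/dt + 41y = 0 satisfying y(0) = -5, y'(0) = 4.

Characteristic equation r² + 8r + 41 = 0 has discriminant (8)² - 4·(41) = -100 < 0, so r = -4 ± 5i.
Hence y_h = C1*cos(5*t)*exp(-4*t) + C2*exp(-4*t)*sin(5*t).
Apply the initial conditions: y(0) = C1 = -5 and y'(0) = -4*C1 + 5*C2 = 4. Solving gives C1 = -5, C2 = -16/5.

y = -5*cos(5*t)*exp(-4*t) - 16*exp(-4*t)*sin(5*t)/5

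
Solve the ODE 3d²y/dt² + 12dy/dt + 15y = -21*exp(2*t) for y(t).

Divide through by 3: y'' + 4y' + 5y = -7*exp(2*t).
Characteristic equation r² + 4r + 5 = 0 has discriminant (4)² - 4·(5) = -4 < 0, so r = -2 ± i.
Hence y_h = C1*cos(t)*exp(-2*t) + C2*exp(-2*t)*sin(t).
Try y_p = A*exp(2*t). Substituting into the equation and dividing by exp(2*t) gives A = -7/17, so y_p = -7*exp(2*t)/17.

y = -7*exp(2*t)/17 + C1*cos(t)*exp(-2*t) + C2*exp(-2*t)*sin(t)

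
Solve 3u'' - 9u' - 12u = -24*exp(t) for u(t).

u = 4*exp(t)/3 + C1*exp(4*t) + C2*exp(-t)

Divide through by 3: u'' - 3u' - 4u = -8*exp(t).
Characteristic equation r² - 3r - 4 = 0 factors as (r - 4)(r + 1) = 0, so r = 4, -1.
Hence u_h = C1*exp(4*t) + C2*exp(-t).
Try u_p = A*exp(t). Substituting into the equation and dividing by exp(t) gives A = 4/3, so u_p = 4*exp(t)/3.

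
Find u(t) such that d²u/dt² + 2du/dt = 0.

Characteristic equation r² + 2r = 0 factors as (r + 2)r = 0, so r = -2, 0.
Hence u_h = C1*exp(-2*t) + C2.

u = C2 + C1*exp(-2*t)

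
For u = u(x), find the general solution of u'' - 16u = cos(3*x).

u = -cos(3*x)/25 + C1*exp(4*x) + C2*exp(-4*x)

Characteristic equation r² - 16 = 0 factors as (r - 4)(r + 4) = 0, so r = 4, -4.
Hence u_h = C1*exp(4*x) + C2*exp(-4*x).
Try u_p = A*cos(3*x) + B*sin(3*x). Substituting and equating the coefficients of cos(3x) and sin(3x) gives A = -1/25, B = 0, so u_p = -cos(3*x)/25.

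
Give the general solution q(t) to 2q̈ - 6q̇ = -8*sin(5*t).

Divide through by 2: q'' - 3q' = -4*sin(5*t).
Characteristic equation r² - 3r = 0 factors as (r - 3)r = 0, so r = 3, 0.
Hence q_h = C1*exp(3*t) + C2.
Try q_p = A*cos(5*t) + B*sin(5*t). Substituting and equating the coefficients of cos(5t) and sin(5t) gives A = -6/85, B = 2/17, so q_p = -6*cos(5*t)/85 + 2*sin(5*t)/17.

q = C2 - 6*cos(5*t)/85 + 2*sin(5*t)/17 + C1*exp(3*t)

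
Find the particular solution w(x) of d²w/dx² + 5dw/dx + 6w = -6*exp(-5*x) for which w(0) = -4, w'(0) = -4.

Characteristic equation r² + 5r + 6 = 0 factors as (r + 2)(r + 3) = 0, so r = -2, -3.
Hence w_h = C1*exp(-2*x) + C2*exp(-3*x).
Try w_p = A*exp(-5*x). Substituting into the equation and dividing by exp(-5*x) gives A = -1, so w_p = -exp(-5*x).
General solution: w = -exp(-5*x) + C1*exp(-2*x) + C2*exp(-3*x).
Apply the initial conditions: w(0) = -1 + C1 + C2 = -4 and w'(0) = 5 - 3*C2 - 2*C1 = -4. Solving gives C1 = -18, C2 = 15.

w = -exp(-5*x) - 18*exp(-2*x) + 15*exp(-3*x)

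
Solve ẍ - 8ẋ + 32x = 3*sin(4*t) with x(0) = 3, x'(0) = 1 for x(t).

Characteristic equation r² - 8r + 32 = 0 has discriminant (-8)² - 4·(32) = -64 < 0, so r = 4 ± 4i.
Hence x_h = C1*cos(4*t)*exp(4*t) + C2*exp(4*t)*sin(4*t).
Try x_p = A*cos(4*t) + B*sin(4*t). Substituting and equating the coefficients of cos(4t) and sin(4t) gives A = 3/40, B = 3/80, so x_p = 3*cos(4*t)/40 + 3*sin(4*t)/80.
General solution: x = 3*cos(4*t)/40 + 3*sin(4*t)/80 + C1*cos(4*t)*exp(4*t) + C2*exp(4*t)*sin(4*t).
Apply the initial conditions: x(0) = 3/40 + C1 = 3 and x'(0) = 3/20 + 4*C1 + 4*C2 = 1. Solving gives C1 = 117/40, C2 = -217/80.

x = 3*cos(4*t)/40 + 3*sin(4*t)/80 - 217*exp(4*t)*sin(4*t)/80 + 117*cos(4*t)*exp(4*t)/40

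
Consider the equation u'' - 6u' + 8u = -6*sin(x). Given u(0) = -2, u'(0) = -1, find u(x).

u = -42*sin(x)/85 - 36*cos(x)/85 - 29*exp(2*x)/10 + 45*exp(4*x)/34

Characteristic equation r² - 6r + 8 = 0 factors as (r - 2)(r - 4) = 0, so r = 2, 4.
Hence u_h = C1*exp(2*x) + C2*exp(4*x).
Try u_p = A*cos(x) + B*sin(x). Substituting and equating the coefficients of cos(x) and sin(x) gives A = -36/85, B = -42/85, so u_p = -42*sin(x)/85 - 36*cos(x)/85.
General solution: u = -42*sin(x)/85 - 36*cos(x)/85 + C1*exp(2*x) + C2*exp(4*x).
Apply the initial conditions: u(0) = -36/85 + C1 + C2 = -2 and u'(0) = -42/85 + 2*C1 + 4*C2 = -1. Solving gives C1 = -29/10, C2 = 45/34.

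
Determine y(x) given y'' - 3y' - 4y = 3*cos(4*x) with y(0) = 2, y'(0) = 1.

y = -15*cos(4*x)/136 - 9*sin(4*x)/136 + 27*exp(4*x)/40 + 122*exp(-x)/85

Characteristic equation r² - 3r - 4 = 0 factors as (r - 4)(r + 1) = 0, so r = 4, -1.
Hence y_h = C1*exp(4*x) + C2*exp(-x).
Try y_p = A*cos(4*x) + B*sin(4*x). Substituting and equating the coefficients of cos(4x) and sin(4x) gives A = -15/136, B = -9/136, so y_p = -15*cos(4*x)/136 - 9*sin(4*x)/136.
General solution: y = -15*cos(4*x)/136 - 9*sin(4*x)/136 + C1*exp(4*x) + C2*exp(-x).
Apply the initial conditions: y(0) = -15/136 + C1 + C2 = 2 and y'(0) = -9/34 - C2 + 4*C1 = 1. Solving gives C1 = 27/40, C2 = 122/85.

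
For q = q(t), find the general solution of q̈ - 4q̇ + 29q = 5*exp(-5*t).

q = 5*exp(-5*t)/74 + C1*cos(5*t)*exp(2*t) + C2*exp(2*t)*sin(5*t)

Characteristic equation r² - 4r + 29 = 0 has discriminant (-4)² - 4·(29) = -100 < 0, so r = 2 ± 5i.
Hence q_h = C1*cos(5*t)*exp(2*t) + C2*exp(2*t)*sin(5*t).
Try q_p = A*exp(-5*t). Substituting into the equation and dividing by exp(-5*t) gives A = 5/74, so q_p = 5*exp(-5*t)/74.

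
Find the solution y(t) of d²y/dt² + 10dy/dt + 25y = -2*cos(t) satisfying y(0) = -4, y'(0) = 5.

y = -664*exp(-5*t)/169 - 12*cos(t)/169 - 5*sin(t)/169 - 190*t*exp(-5*t)/13

Characteristic equation r² + 10r + 25 = 0 has discriminant (10)² - 4·(25) = 0, so r = -5 is a repeated root.
Hence y_h = (C1 + C2*t)*exp(-5*t).
Try y_p = A*cos(t) + B*sin(t). Substituting and equating the coefficients of cos(t) and sin(t) gives A = -12/169, B = -5/169, so y_p = -12*cos(t)/169 - 5*sin(t)/169.
General solution: y = -12*cos(t)/169 - 5*sin(t)/169 + C1*exp(-5*t) + C2*t*exp(-5*t).
Apply the initial conditions: y(0) = -12/169 + C1 = -4 and y'(0) = -5/169 + C2 - 5*C1 = 5. Solving gives C1 = -664/169, C2 = -190/13.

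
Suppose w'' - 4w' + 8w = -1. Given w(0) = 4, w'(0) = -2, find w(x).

w = -1/8 - 41*exp(2*x)*sin(2*x)/8 + 33*cos(2*x)*exp(2*x)/8

Characteristic equation r² - 4r + 8 = 0 has discriminant (-4)² - 4·(8) = -16 < 0, so r = 2 ± 2i.
Hence w_h = C1*cos(2*x)*exp(2*x) + C2*exp(2*x)*sin(2*x).
For the particular solution try w_p = A0. Substituting and matching coefficients of each power of x gives A0 = -1/8, so w_p = -1/8.
General solution: w = -1/8 + C1*cos(2*x)*exp(2*x) + C2*exp(2*x)*sin(2*x).
Apply the initial conditions: w(0) = -1/8 + C1 = 4 and w'(0) = 2*C1 + 2*C2 = -2. Solving gives C1 = 33/8, C2 = -41/8.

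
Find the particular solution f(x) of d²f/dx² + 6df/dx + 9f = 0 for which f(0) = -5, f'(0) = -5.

f = -5*exp(-3*x) - 20*x*exp(-3*x)

Characteristic equation r² + 6r + 9 = 0 has discriminant (6)² - 4·(9) = 0, so r = -3 is a repeated root.
Hence f_h = (C1 + C2*x)*exp(-3*x).
Apply the initial conditions: f(0) = C1 = -5 and f'(0) = C2 - 3*C1 = -5. Solving gives C1 = -5, C2 = -20.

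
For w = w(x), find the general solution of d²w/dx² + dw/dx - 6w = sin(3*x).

Characteristic equation r² + r - 6 = 0 factors as (r + 3)(r - 2) = 0, so r = -3, 2.
Hence w_h = C1*exp(-3*x) + C2*exp(2*x).
Try w_p = A*cos(3*x) + B*sin(3*x). Substituting and equating the coefficients of cos(3x) and sin(3x) gives A = -1/78, B = -5/78, so w_p = -5*sin(3*x)/78 - cos(3*x)/78.

w = -5*sin(3*x)/78 - cos(3*x)/78 + C1*exp(-3*x) + C2*exp(2*x)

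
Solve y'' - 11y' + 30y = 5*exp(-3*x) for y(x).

y = 5*exp(-3*x)/72 + C1*exp(5*x) + C2*exp(6*x)

Characteristic equation r² - 11r + 30 = 0 factors as (r - 5)(r - 6) = 0, so r = 5, 6.
Hence y_h = C1*exp(5*x) + C2*exp(6*x).
Try y_p = A*exp(-3*x). Substituting into the equation and dividing by exp(-3*x) gives A = 5/72, so y_p = 5*exp(-3*x)/72.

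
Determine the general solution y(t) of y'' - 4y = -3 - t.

y = 3/4 + t/4 + C1*exp(-2*t) + C2*exp(2*t)

Characteristic equation r² - 4 = 0 factors as (r + 2)(r - 2) = 0, so r = -2, 2.
Hence y_h = C1*exp(-2*t) + C2*exp(2*t).
For the particular solution try y_p = A0 + A1*t. Substituting and matching coefficients of each power of t gives A0 = 3/4, A1 = 1/4, so y_p = 3/4 + t/4.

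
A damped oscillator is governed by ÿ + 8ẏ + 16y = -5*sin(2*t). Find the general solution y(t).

y = -3*sin(2*t)/20 + cos(2*t)/5 + C1*exp(-4*t) + C2*t*exp(-4*t)

Characteristic equation r² + 8r + 16 = 0 has discriminant (8)² - 4·(16) = 0, so r = -4 is a repeated root.
Hence y_h = (C1 + C2*t)*exp(-4*t).
Try y_p = A*cos(2*t) + B*sin(2*t). Substituting and equating the coefficients of cos(2t) and sin(2t) gives A = 1/5, B = -3/20, so y_p = -3*sin(2*t)/20 + cos(2*t)/5.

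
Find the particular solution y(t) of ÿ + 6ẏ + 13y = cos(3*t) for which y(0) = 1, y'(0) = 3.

Characteristic equation r² + 6r + 13 = 0 has discriminant (6)² - 4·(13) = -16 < 0, so r = -3 ± 2i.
Hence y_h = C1*cos(2*t)*exp(-3*t) + C2*exp(-3*t)*sin(2*t).
Try y_p = A*cos(3*t) + B*sin(3*t). Substituting and equating the coefficients of cos(3t) and sin(3t) gives A = 1/85, B = 9/170, so y_p = cos(3*t)/85 + 9*sin(3*t)/170.
General solution: y = cos(3*t)/85 + 9*sin(3*t)/170 + C1*cos(2*t)*exp(-3*t) + C2*exp(-3*t)*sin(2*t).
Apply the initial conditions: y(0) = 1/85 + C1 = 1 and y'(0) = 27/170 - 3*C1 + 2*C2 = 3. Solving gives C1 = 84/85, C2 = 987/340.

y = cos(3*t)/85 + 9*sin(3*t)/170 + 84*cos(2*t)*exp(-3*t)/85 + 987*exp(-3*t)*sin(2*t)/340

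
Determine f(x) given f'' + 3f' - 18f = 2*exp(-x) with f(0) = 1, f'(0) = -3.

f = -exp(-x)/10 + 7*exp(3*x)/18 + 32*exp(-6*x)/45

Characteristic equation r² + 3r - 18 = 0 factors as (r + 6)(r - 3) = 0, so r = -6, 3.
Hence f_h = C1*exp(-6*x) + C2*exp(3*x).
Try f_p = A*exp(-x). Substituting into the equation and dividing by exp(-x) gives A = -1/10, so f_p = -exp(-x)/10.
General solution: f = -exp(-x)/10 + C1*exp(-6*x) + C2*exp(3*x).
Apply the initial conditions: f(0) = -1/10 + C1 + C2 = 1 and f'(0) = 1/10 - 6*C1 + 3*C2 = -3. Solving gives C1 = 32/45, C2 = 7/18.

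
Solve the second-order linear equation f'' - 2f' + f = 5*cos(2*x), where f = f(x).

Characteristic equation r² - 2r + 1 = 0 has discriminant (-2)² - 4·(1) = 0, so r = 1 is a repeated root.
Hence f_h = (C1 + C2*x)*exp(x).
Try f_p = A*cos(2*x) + B*sin(2*x). Substituting and equating the coefficients of cos(2x) and sin(2x) gives A = -3/5, B = -4/5, so f_p = -4*sin(2*x)/5 - 3*cos(2*x)/5.

f = -4*sin(2*x)/5 - 3*cos(2*x)/5 + C1*exp(x) + C2*x*exp(x)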